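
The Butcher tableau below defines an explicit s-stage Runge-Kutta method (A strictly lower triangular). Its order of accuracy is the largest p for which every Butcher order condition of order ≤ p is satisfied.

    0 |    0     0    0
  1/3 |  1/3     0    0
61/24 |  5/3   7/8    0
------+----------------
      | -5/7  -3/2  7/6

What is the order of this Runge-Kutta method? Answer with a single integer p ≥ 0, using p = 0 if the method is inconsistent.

b = (-5/7, -3/2, 7/6)
c = (0, 1/3, 61/24)
Ac = (0, 0, 7/24)
Σ b_i: (-5/7)·1 + (-3/2)·1 + 7/6·1 = -22/21 ≠ 1 ⇒ order 0.

0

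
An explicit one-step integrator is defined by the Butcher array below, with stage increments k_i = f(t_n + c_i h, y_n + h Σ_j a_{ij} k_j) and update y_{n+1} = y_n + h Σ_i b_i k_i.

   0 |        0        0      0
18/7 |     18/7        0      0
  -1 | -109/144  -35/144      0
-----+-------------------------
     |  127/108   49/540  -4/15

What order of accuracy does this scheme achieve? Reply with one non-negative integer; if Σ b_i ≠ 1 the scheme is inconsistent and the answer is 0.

b = (127/108, 49/540, -4/15)
c = (0, 18/7, -1)
Ac = (0, 0, -5/8)
Σ b_i: 127/108·1 + 49/540·1 + (-4/15)·1 = 1 ✓
b·c: 49/540·18/7 + (-4/15)·(-1) = 1/2 ✓
b·c²: 49/540·324/49 + (-4/15)·1 = 1/3 ✓
b·Ac: (-4/15)·(-5/8) = 1/6 ✓; 3 stages ⇒ order 3.

3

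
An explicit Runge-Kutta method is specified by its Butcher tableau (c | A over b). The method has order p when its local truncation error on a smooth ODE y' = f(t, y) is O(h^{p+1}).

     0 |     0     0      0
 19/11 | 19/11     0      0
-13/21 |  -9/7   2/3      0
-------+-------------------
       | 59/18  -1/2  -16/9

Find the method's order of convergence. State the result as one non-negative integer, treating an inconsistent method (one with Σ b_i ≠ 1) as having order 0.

b = (59/18, -1/2, -16/9)
c = (0, 19/11, -13/21)
Ac = (0, 0, 38/33)
Σ b_i: 59/18·1 + (-1/2)·1 + (-16/9)·1 = 1 ✓
b·c: (-1/2)·19/11 + (-16/9)·(-13/21) = 985/4158 ≠ 1/2 ⇒ order 1.

1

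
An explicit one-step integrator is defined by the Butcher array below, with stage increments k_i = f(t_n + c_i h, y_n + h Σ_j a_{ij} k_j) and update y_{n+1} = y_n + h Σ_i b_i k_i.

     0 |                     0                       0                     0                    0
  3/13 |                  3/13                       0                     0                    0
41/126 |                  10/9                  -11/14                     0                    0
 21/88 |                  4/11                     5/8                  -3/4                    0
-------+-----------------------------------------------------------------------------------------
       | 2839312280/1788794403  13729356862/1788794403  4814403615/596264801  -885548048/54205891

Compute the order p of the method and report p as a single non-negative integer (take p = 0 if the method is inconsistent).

b = (2839312280/1788794403, 13729356862/1788794403, 4814403615/596264801, -885548048/54205891)
c = (0, 3/13, 41/126, 21/88)
Ac = (0, 0, -33/182, -109/1092)
Σ b_i: 2839312280/1788794403·1 + 13729356862/1788794403·1 + 4814403615/596264801·1 + (-885548048/54205891)·1 = 1 ✓
b·c: 13729356862/1788794403·3/13 + 4814403615/596264801·41/126 + (-885548048/54205891)·21/88 = 1/2 ✓
b·c²: 13729356862/1788794403·9/169 + 4814403615/596264801·1681/15876 + (-885548048/54205891)·441/7744 = 1/3 ✓
b·Ac: 4814403615/596264801·(-33/182) + (-885548048/54205891)·(-109/1092) = 1/6 ✓
b·c³: 13729356862/1788794403·27/2197 + 4814403615/596264801·68921/2000376 + (-885548048/54205891)·9261/681472 = 77613034688285/515687960852064 ≠ 1/4 ⇒ order 3.
b·(c∘Ac): 4814403615/596264801·(-451/7644) + (-885548048/54205891)·(-109/4576) = -18916987/216823564 ≠ 1/8
b·Ac²: 4814403615/596264801·(-99/2366) + (-885548048/54205891)·(-165019/3577392) = 110738803489/266367748374 ≠ 1/12
b·A²c: (-885548048/54205891)·99/728 = -1565522442/704676583 ≠ 1/24

3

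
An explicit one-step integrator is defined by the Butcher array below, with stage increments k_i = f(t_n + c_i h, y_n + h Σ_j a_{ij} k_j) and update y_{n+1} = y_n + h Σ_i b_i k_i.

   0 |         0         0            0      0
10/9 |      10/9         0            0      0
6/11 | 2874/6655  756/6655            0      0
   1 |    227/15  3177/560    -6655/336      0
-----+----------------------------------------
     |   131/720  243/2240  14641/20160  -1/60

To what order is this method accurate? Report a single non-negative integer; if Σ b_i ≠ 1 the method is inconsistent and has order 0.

4

b = (131/720, 243/2240, 14641/20160, -1/60)
c = (0, 10/9, 6/11, 1)
Ac = (0, 0, 168/1331, -9/2)
Σ b_i: 131/720·1 + 243/2240·1 + 14641/20160·1 + (-1/60)·1 = 1 ✓
b·c: 243/2240·10/9 + 14641/20160·6/11 + (-1/60)·1 = 1/2 ✓
b·c²: 243/2240·100/81 + 14641/20160·36/121 + (-1/60)·1 = 1/3 ✓
b·Ac: 14641/20160·168/1331 + (-1/60)·(-9/2) = 1/6 ✓
b·c³: 243/2240·1000/729 + 14641/20160·216/1331 + (-1/60)·1 = 1/4 ✓
b·(c∘Ac): 14641/20160·1008/14641 + (-1/60)·(-9/2) = 1/8 ✓
b·Ac²: 14641/20160·560/3993 + (-1/60)·10/9 = 1/12 ✓
b·A²c: (-1/60)·(-5/2) = 1/24 ✓; 4 stages ⇒ order 4.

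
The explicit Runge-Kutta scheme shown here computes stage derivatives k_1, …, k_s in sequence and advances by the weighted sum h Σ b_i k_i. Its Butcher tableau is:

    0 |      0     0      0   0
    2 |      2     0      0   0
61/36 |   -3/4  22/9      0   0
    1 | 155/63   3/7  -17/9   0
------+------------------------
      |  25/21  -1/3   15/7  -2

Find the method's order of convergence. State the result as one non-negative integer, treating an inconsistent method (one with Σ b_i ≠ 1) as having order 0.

b = (25/21, -1/3, 15/7, -2)
c = (0, 2, 61/36, 1)
Ac = (0, 0, 44/9, -5315/2268)
Σ b_i: 25/21·1 + (-1/3)·1 + 15/7·1 + (-2)·1 = 1 ✓
b·c: (-1/3)·2 + 15/7·61/36 + (-2)·1 = 27/28 ≠ 1/2 ⇒ order 1.

1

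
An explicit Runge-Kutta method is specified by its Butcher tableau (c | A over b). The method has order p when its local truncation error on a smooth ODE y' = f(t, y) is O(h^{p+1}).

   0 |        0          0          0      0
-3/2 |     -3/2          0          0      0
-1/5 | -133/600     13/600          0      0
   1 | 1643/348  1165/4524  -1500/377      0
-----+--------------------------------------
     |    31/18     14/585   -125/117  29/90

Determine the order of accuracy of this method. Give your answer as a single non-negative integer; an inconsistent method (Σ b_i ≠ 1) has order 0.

4

b = (31/18, 14/585, -125/117, 29/90)
c = (0, -3/2, -1/5, 1)
Ac = (0, 0, -13/400, 95/232)
Σ b_i: 31/18·1 + 14/585·1 + (-125/117)·1 + 29/90·1 = 1 ✓
b·c: 14/585·(-3/2) + (-125/117)·(-1/5) + 29/90·1 = 1/2 ✓
b·c²: 14/585·9/4 + (-125/117)·1/25 + 29/90·1 = 1/3 ✓
b·Ac: (-125/117)·(-13/400) + 29/90·95/232 = 1/6 ✓
b·c³: 14/585·(-27/8) + (-125/117)·(-1/125) + 29/90·1 = 1/4 ✓
b·(c∘Ac): (-125/117)·13/2000 + 29/90·95/232 = 1/8 ✓
b·Ac²: (-125/117)·39/800 + 29/90·195/464 = 1/12 ✓
b·A²c: 29/90·15/116 = 1/24 ✓; 4 stages ⇒ order 4.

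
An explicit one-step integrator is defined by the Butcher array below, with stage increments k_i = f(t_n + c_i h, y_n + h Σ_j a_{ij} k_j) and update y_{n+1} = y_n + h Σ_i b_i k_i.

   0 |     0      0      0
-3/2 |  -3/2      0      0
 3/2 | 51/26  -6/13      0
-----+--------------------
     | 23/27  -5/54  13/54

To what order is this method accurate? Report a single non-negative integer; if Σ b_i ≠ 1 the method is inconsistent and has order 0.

3

b = (23/27, -5/54, 13/54)
c = (0, -3/2, 3/2)
Ac = (0, 0, 9/13)
Σ b_i: 23/27·1 + (-5/54)·1 + 13/54·1 = 1 ✓
b·c: (-5/54)·(-3/2) + 13/54·3/2 = 1/2 ✓
b·c²: (-5/54)·9/4 + 13/54·9/4 = 1/3 ✓
b·Ac: 13/54·9/13 = 1/6 ✓; 3 stages ⇒ order 3.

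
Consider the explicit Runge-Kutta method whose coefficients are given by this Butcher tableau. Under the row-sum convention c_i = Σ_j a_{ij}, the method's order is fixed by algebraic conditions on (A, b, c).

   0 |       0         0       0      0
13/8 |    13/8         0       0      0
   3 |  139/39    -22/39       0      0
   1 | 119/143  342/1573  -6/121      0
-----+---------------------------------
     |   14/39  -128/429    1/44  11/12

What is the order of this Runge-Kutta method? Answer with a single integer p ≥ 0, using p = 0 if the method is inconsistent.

b = (14/39, -128/429, 1/44, 11/12)
c = (0, 13/8, 3, 1)
Ac = (0, 0, -11/12, 9/44)
Σ b_i: 14/39·1 + (-128/429)·1 + 1/44·1 + 11/12·1 = 1 ✓
b·c: (-128/429)·13/8 + 1/44·3 + 11/12·1 = 1/2 ✓
b·c²: (-128/429)·169/64 + 1/44·9 + 11/12·1 = 1/3 ✓
b·Ac: 1/44·(-11/12) + 11/12·9/44 = 1/6 ✓
b·c³: (-128/429)·2197/512 + 1/44·27 + 11/12·1 = 1/4 ✓
b·(c∘Ac): 1/44·(-11/4) + 11/12·9/44 = 1/8 ✓
b·Ac²: 1/44·(-143/96) + 11/12·45/352 = 1/12 ✓
b·A²c: 11/12·1/22 = 1/24 ✓; 4 stages ⇒ order 4.

4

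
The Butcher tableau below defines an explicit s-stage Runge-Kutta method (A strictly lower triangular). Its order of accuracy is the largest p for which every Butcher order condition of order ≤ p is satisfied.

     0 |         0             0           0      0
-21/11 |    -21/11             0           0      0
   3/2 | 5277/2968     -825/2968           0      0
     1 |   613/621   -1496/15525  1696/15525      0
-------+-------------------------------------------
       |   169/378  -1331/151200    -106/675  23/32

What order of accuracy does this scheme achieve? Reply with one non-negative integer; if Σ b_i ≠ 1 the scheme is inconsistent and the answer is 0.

4

b = (169/378, -1331/151200, -106/675, 23/32)
c = (0, -21/11, 3/2, 1)
Ac = (0, 0, 225/424, 8/23)
Σ b_i: 169/378·1 + (-1331/151200)·1 + (-106/675)·1 + 23/32·1 = 1 ✓
b·c: (-1331/151200)·(-21/11) + (-106/675)·3/2 + 23/32·1 = 1/2 ✓
b·c²: (-1331/151200)·441/121 + (-106/675)·9/4 + 23/32·1 = 1/3 ✓
b·Ac: (-106/675)·225/424 + 23/32·8/23 = 1/6 ✓
b·c³: (-1331/151200)·(-9261/1331) + (-106/675)·27/8 + 23/32·1 = 1/4 ✓
b·(c∘Ac): (-106/675)·675/848 + 23/32·8/23 = 1/8 ✓
b·Ac²: (-106/675)·(-4725/4664) + 23/32·(-80/759) = 1/12 ✓
b·A²c: 23/32·4/69 = 1/24 ✓; 4 stages ⇒ order 4.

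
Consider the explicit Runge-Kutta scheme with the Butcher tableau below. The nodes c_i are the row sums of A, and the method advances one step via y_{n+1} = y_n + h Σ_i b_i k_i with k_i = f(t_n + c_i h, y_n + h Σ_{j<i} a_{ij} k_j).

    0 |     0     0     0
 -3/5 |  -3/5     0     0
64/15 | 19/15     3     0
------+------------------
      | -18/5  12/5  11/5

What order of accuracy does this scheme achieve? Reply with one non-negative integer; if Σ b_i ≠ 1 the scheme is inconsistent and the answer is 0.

b = (-18/5, 12/5, 11/5)
c = (0, -3/5, 64/15)
Ac = (0, 0, -9/5)
Σ b_i: (-18/5)·1 + 12/5·1 + 11/5·1 = 1 ✓
b·c: 12/5·(-3/5) + 11/5·64/15 = 596/75 ≠ 1/2 ⇒ order 1.

1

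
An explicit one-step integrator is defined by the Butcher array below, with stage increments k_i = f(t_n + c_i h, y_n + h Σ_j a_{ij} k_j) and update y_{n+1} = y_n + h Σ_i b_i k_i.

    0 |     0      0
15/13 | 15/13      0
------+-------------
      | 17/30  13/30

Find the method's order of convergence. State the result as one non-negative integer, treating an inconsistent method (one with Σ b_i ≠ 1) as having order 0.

b = (17/30, 13/30)
c = (0, 15/13)
Σ b_i: 17/30·1 + 13/30·1 = 1 ✓
b·c: 13/30·15/13 = 1/2 ✓; 2 stages ⇒ order 2.

2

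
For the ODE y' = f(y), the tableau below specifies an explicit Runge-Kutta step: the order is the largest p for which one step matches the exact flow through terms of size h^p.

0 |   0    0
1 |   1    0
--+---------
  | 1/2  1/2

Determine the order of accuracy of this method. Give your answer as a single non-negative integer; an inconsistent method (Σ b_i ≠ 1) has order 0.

2

b = (1/2, 1/2)
c = (0, 1)
Σ b_i: 1/2·1 + 1/2·1 = 1 ✓
b·c: 1/2·1 = 1/2 ✓; 2 stages ⇒ order 2.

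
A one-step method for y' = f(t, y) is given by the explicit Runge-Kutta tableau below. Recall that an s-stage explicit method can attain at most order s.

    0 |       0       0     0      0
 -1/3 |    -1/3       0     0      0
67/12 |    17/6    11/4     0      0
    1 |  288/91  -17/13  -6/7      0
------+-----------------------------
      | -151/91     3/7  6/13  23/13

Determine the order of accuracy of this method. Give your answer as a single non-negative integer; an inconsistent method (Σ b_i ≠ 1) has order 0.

1

b = (-151/91, 3/7, 6/13, 23/13)
c = (0, -1/3, 67/12, 1)
Ac = (0, 0, -11/12, -2375/546)
Σ b_i: (-151/91)·1 + 3/7·1 + 6/13·1 + 23/13·1 = 1 ✓
b·c: 3/7·(-1/3) + 6/13·67/12 + 23/13·1 = 765/182 ≠ 1/2 ⇒ order 1.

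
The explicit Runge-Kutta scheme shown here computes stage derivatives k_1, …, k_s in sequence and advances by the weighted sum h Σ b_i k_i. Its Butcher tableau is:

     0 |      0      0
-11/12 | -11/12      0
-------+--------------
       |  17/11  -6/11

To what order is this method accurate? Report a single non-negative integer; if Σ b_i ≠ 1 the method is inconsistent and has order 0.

b = (17/11, -6/11)
c = (0, -11/12)
Σ b_i: 17/11·1 + (-6/11)·1 = 1 ✓
b·c: (-6/11)·(-11/12) = 1/2 ✓; 2 stages ⇒ order 2.

2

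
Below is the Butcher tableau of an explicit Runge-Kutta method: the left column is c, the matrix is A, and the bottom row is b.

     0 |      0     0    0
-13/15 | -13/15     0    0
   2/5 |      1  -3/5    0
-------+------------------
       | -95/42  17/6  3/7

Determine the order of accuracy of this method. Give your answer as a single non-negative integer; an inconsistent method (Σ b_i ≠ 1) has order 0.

b = (-95/42, 17/6, 3/7)
c = (0, -13/15, 2/5)
Ac = (0, 0, 13/25)
Σ b_i: (-95/42)·1 + 17/6·1 + 3/7·1 = 1 ✓
b·c: 17/6·(-13/15) + 3/7·2/5 = -1439/630 ≠ 1/2 ⇒ order 1.

1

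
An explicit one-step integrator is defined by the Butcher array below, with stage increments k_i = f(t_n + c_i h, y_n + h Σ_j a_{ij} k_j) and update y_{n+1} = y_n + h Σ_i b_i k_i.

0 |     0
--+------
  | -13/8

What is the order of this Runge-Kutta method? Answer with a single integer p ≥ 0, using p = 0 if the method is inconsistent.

b = (-13/8)
c = (0)
Σ b_i: (-13/8)·1 = -13/8 ≠ 1 ⇒ order 0.

0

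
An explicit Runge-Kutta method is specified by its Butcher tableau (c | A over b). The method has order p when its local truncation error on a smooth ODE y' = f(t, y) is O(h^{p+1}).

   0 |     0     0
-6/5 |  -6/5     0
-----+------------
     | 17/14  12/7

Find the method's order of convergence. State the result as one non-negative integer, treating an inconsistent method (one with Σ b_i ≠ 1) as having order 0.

b = (17/14, 12/7)
c = (0, -6/5)
Σ b_i: 17/14·1 + 12/7·1 = 41/14 ≠ 1 ⇒ order 0.

0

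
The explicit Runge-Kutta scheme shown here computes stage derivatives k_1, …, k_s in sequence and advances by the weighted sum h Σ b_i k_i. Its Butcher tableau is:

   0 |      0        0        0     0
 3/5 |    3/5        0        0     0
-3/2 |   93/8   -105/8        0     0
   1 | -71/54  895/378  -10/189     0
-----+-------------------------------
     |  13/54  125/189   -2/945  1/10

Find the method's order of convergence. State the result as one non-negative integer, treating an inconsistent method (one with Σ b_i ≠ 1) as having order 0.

b = (13/54, 125/189, -2/945, 1/10)
c = (0, 3/5, -3/2, 1)
Ac = (0, 0, -63/8, 3/2)
Σ b_i: 13/54·1 + 125/189·1 + (-2/945)·1 + 1/10·1 = 1 ✓
b·c: 125/189·3/5 + (-2/945)·(-3/2) + 1/10·1 = 1/2 ✓
b·c²: 125/189·9/25 + (-2/945)·9/4 + 1/10·1 = 1/3 ✓
b·Ac: (-2/945)·(-63/8) + 1/10·3/2 = 1/6 ✓
b·c³: 125/189·27/125 + (-2/945)·(-27/8) + 1/10·1 = 1/4 ✓
b·(c∘Ac): (-2/945)·189/16 + 1/10·3/2 = 1/8 ✓
b·Ac²: (-2/945)·(-189/40) + 1/10·11/15 = 1/12 ✓
b·A²c: 1/10·5/12 = 1/24 ✓; 4 stages ⇒ order 4.

4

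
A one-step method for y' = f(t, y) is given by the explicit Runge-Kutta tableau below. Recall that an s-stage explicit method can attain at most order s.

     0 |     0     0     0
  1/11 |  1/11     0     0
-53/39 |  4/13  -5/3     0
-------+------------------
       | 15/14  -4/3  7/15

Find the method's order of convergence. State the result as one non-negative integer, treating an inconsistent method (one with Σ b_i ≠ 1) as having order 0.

0

b = (15/14, -4/3, 7/15)
c = (0, 1/11, -53/39)
Ac = (0, 0, -5/33)
Σ b_i: 15/14·1 + (-4/3)·1 + 7/15·1 = 43/210 ≠ 1 ⇒ order 0.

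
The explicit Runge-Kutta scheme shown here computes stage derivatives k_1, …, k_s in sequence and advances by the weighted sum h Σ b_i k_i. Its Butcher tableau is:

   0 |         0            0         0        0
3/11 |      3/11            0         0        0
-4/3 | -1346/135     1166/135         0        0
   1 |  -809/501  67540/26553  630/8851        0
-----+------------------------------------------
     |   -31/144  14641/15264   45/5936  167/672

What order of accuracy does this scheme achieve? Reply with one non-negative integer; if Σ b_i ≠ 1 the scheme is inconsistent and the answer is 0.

b = (-31/144, 14641/15264, 45/5936, 167/672)
c = (0, 3/11, -4/3, 1)
Ac = (0, 0, 106/45, 100/167)
Σ b_i: (-31/144)·1 + 14641/15264·1 + 45/5936·1 + 167/672·1 = 1 ✓
b·c: 14641/15264·3/11 + 45/5936·(-4/3) + 167/672·1 = 1/2 ✓
b·c²: 14641/15264·9/121 + 45/5936·16/9 + 167/672·1 = 1/3 ✓
b·Ac: 45/5936·106/45 + 167/672·100/167 = 1/6 ✓
b·c³: 14641/15264·27/1331 + 45/5936·(-64/27) + 167/672·1 = 1/4 ✓
b·(c∘Ac): 45/5936·(-424/135) + 167/672·100/167 = 1/8 ✓
b·Ac²: 45/5936·106/165 + 167/672·580/1837 = 1/12 ✓
b·A²c: 167/672·28/167 = 1/24 ✓; 4 stages ⇒ order 4.

4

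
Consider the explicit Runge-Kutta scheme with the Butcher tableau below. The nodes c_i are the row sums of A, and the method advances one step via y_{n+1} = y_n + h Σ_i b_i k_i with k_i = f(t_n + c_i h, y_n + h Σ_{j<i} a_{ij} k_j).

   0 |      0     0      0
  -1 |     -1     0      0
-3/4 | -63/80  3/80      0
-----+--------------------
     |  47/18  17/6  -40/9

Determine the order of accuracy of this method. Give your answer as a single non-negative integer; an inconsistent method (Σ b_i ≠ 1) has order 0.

b = (47/18, 17/6, -40/9)
c = (0, -1, -3/4)
Ac = (0, 0, -3/80)
Σ b_i: 47/18·1 + 17/6·1 + (-40/9)·1 = 1 ✓
b·c: 17/6·(-1) + (-40/9)·(-3/4) = 1/2 ✓
b·c²: 17/6·1 + (-40/9)·9/16 = 1/3 ✓
b·Ac: (-40/9)·(-3/80) = 1/6 ✓; 3 stages ⇒ order 3.

3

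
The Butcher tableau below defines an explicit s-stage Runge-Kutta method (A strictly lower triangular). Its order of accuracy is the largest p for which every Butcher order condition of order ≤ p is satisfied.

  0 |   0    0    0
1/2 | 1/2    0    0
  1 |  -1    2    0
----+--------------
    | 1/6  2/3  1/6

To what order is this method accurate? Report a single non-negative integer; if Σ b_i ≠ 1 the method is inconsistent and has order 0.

b = (1/6, 2/3, 1/6)
c = (0, 1/2, 1)
Ac = (0, 0, 1)
Σ b_i: 1/6·1 + 2/3·1 + 1/6·1 = 1 ✓
b·c: 2/3·1/2 + 1/6·1 = 1/2 ✓
b·c²: 2/3·1/4 + 1/6·1 = 1/3 ✓
b·Ac: 1/6·1 = 1/6 ✓; 3 stages ⇒ order 3.

3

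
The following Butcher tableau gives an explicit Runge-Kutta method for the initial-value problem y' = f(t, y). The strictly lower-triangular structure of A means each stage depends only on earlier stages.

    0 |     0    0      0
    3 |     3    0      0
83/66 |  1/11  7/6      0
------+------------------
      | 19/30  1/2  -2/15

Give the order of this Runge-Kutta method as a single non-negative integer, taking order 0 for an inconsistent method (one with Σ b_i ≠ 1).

b = (19/30, 1/2, -2/15)
c = (0, 3, 83/66)
Ac = (0, 0, 7/2)
Σ b_i: 19/30·1 + 1/2·1 + (-2/15)·1 = 1 ✓
b·c: 1/2·3 + (-2/15)·83/66 = 1319/990 ≠ 1/2 ⇒ order 1.

1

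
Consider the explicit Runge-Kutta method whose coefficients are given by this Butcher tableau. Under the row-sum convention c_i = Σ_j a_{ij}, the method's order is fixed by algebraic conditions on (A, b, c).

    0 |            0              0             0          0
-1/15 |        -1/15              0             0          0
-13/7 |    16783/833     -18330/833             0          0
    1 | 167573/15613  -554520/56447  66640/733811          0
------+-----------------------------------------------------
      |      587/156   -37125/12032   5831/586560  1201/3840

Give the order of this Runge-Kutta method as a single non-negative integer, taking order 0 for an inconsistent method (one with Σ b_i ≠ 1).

4

b = (587/156, -37125/12032, 5831/586560, 1201/3840)
c = (0, -1/15, -13/7, 1)
Ac = (0, 0, 1222/833, 584/1201)
Σ b_i: 587/156·1 + (-37125/12032)·1 + 5831/586560·1 + 1201/3840·1 = 1 ✓
b·c: (-37125/12032)·(-1/15) + 5831/586560·(-13/7) + 1201/3840·1 = 1/2 ✓
b·c²: (-37125/12032)·1/225 + 5831/586560·169/49 + 1201/3840·1 = 1/3 ✓
b·Ac: 5831/586560·1222/833 + 1201/3840·584/1201 = 1/6 ✓
b·c³: (-37125/12032)·(-1/3375) + 5831/586560·(-2197/343) + 1201/3840·1 = 1/4 ✓
b·(c∘Ac): 5831/586560·(-15886/5831) + 1201/3840·584/1201 = 1/8 ✓
b·Ac²: 5831/586560·(-1222/12495) + 1201/3840·4856/18015 = 1/12 ✓
b·A²c: 1201/3840·160/1201 = 1/24 ✓; 4 stages ⇒ order 4.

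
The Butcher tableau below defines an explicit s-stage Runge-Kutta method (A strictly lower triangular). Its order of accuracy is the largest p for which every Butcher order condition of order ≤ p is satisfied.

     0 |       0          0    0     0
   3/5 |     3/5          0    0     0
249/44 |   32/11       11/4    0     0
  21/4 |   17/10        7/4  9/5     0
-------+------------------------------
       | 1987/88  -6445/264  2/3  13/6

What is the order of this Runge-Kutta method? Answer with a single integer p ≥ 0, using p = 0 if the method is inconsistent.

2

b = (1987/88, -6445/264, 2/3, 13/6)
c = (0, 3/5, 249/44, 21/4)
Ac = (0, 0, 33/20, 618/55)
Σ b_i: 1987/88·1 + (-6445/264)·1 + 2/3·1 + 13/6·1 = 1 ✓
b·c: (-6445/264)·3/5 + 2/3·249/44 + 13/6·21/4 = 1/2 ✓
b·c²: (-6445/264)·9/25 + 2/3·62001/1936 + 13/6·441/16 = 1399347/19360 ≠ 1/3 ⇒ order 2.
b·Ac: 2/3·33/20 + 13/6·618/55 = 2799/110 ≠ 1/6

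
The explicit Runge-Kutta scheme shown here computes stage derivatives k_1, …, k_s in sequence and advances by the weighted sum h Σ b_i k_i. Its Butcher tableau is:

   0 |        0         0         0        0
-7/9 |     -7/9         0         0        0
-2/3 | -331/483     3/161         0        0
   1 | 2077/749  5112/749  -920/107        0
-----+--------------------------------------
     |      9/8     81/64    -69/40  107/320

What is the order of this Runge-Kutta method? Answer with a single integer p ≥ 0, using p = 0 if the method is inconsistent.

4

b = (9/8, 81/64, -69/40, 107/320)
c = (0, -7/9, -2/3, 1)
Ac = (0, 0, -1/69, 136/321)
Σ b_i: 9/8·1 + 81/64·1 + (-69/40)·1 + 107/320·1 = 1 ✓
b·c: 81/64·(-7/9) + (-69/40)·(-2/3) + 107/320·1 = 1/2 ✓
b·c²: 81/64·49/81 + (-69/40)·4/9 + 107/320·1 = 1/3 ✓
b·Ac: (-69/40)·(-1/69) + 107/320·136/321 = 1/6 ✓
b·c³: 81/64·(-343/729) + (-69/40)·(-8/27) + 107/320·1 = 1/4 ✓
b·(c∘Ac): (-69/40)·2/207 + 107/320·136/321 = 1/8 ✓
b·Ac²: (-69/40)·7/621 + 107/320·296/963 = 1/12 ✓
b·A²c: 107/320·40/321 = 1/24 ✓; 4 stages ⇒ order 4.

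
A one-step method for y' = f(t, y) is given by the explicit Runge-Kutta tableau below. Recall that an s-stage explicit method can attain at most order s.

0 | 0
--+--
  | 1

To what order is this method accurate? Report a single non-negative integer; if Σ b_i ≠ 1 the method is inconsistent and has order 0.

1

b = (1)
c = (0)
Σ b_i: 1·1 = 1 ✓; 1 stage ⇒ order 1.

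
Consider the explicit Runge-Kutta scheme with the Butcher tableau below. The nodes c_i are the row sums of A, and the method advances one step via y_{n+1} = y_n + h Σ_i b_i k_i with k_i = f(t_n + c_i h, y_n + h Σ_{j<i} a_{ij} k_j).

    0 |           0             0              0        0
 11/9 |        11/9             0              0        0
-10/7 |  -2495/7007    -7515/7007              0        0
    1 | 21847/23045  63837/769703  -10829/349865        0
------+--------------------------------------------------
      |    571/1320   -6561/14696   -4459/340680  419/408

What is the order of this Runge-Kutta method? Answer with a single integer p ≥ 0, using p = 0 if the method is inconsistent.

4

b = (571/1320, -6561/14696, -4459/340680, 419/408)
c = (0, 11/9, -10/7, 1)
Ac = (0, 0, -835/637, 61/419)
Σ b_i: 571/1320·1 + (-6561/14696)·1 + (-4459/340680)·1 + 419/408·1 = 1 ✓
b·c: (-6561/14696)·11/9 + (-4459/340680)·(-10/7) + 419/408·1 = 1/2 ✓
b·c²: (-6561/14696)·121/81 + (-4459/340680)·100/49 + 419/408·1 = 1/3 ✓
b·Ac: (-4459/340680)·(-835/637) + 419/408·61/419 = 1/6 ✓
b·c³: (-6561/14696)·1331/729 + (-4459/340680)·(-1000/343) + 419/408·1 = 1/4 ✓
b·(c∘Ac): (-4459/340680)·8350/4459 + 419/408·61/419 = 1/8 ✓
b·Ac²: (-4459/340680)·(-9185/5733) + 419/408·229/3771 = 1/12 ✓
b·A²c: 419/408·17/419 = 1/24 ✓; 4 stages ⇒ order 4.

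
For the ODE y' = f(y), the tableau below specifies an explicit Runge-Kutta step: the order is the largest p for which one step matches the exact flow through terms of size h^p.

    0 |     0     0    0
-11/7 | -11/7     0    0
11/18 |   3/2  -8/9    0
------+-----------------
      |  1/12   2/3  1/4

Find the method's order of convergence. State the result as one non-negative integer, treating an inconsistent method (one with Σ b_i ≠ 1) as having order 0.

1

b = (1/12, 2/3, 1/4)
c = (0, -11/7, 11/18)
Ac = (0, 0, 88/63)
Σ b_i: 1/12·1 + 2/3·1 + 1/4·1 = 1 ✓
b·c: 2/3·(-11/7) + 1/4·11/18 = -451/504 ≠ 1/2 ⇒ order 1.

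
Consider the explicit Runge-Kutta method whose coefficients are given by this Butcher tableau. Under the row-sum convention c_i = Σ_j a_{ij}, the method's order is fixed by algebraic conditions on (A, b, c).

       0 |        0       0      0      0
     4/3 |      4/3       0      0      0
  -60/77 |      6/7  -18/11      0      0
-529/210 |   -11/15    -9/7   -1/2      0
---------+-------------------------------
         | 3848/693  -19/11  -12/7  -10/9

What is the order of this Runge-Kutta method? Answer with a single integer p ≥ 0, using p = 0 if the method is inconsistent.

b = (3848/693, -19/11, -12/7, -10/9)
c = (0, 4/3, -60/77, -529/210)
Ac = (0, 0, -24/11, -102/77)
Σ b_i: 3848/693·1 + (-19/11)·1 + (-12/7)·1 + (-10/9)·1 = 1 ✓
b·c: (-19/11)·4/3 + (-12/7)·(-60/77) + (-10/9)·(-529/210) = 26657/14553 ≠ 1/2 ⇒ order 1.

1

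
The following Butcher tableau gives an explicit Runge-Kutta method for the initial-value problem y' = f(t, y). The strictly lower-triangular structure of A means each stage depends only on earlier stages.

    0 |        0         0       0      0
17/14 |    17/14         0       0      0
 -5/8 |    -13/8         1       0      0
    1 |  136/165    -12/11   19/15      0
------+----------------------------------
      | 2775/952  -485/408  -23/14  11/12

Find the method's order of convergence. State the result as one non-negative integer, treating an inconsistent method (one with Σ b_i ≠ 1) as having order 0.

b = (2775/952, -485/408, -23/14, 11/12)
c = (0, 17/14, -5/8, 1)
Ac = (0, 0, 17/14, -3911/1848)
Σ b_i: 2775/952·1 + (-485/408)·1 + (-23/14)·1 + 11/12·1 = 1 ✓
b·c: (-485/408)·17/14 + (-23/14)·(-5/8) + 11/12·1 = 1/2 ✓
b·c²: (-485/408)·289/196 + (-23/14)·25/64 + 11/12·1 = -9269/6272 ≠ 1/3 ⇒ order 2.
b·Ac: (-23/14)·17/14 + 11/12·(-3911/1848) = -55529/14112 ≠ 1/6

2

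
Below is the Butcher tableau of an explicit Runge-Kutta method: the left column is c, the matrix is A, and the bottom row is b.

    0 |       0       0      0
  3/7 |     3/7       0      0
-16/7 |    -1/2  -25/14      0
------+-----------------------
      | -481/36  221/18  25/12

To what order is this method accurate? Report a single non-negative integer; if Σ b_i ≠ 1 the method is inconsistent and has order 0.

b = (-481/36, 221/18, 25/12)
c = (0, 3/7, -16/7)
Ac = (0, 0, -75/98)
Σ b_i: (-481/36)·1 + 221/18·1 + 25/12·1 = 1 ✓
b·c: 221/18·3/7 + 25/12·(-16/7) = 1/2 ✓
b·c²: 221/18·9/49 + 25/12·256/49 = 3863/294 ≠ 1/3 ⇒ order 2.
b·Ac: 25/12·(-75/98) = -625/392 ≠ 1/6

2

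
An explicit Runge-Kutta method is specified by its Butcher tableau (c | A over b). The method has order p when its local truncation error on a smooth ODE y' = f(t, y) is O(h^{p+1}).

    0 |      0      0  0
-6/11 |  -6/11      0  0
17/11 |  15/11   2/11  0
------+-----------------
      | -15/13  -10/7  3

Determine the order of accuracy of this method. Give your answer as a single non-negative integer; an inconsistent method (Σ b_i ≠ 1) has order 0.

b = (-15/13, -10/7, 3)
c = (0, -6/11, 17/11)
Ac = (0, 0, -12/121)
Σ b_i: (-15/13)·1 + (-10/7)·1 + 3·1 = 38/91 ≠ 1 ⇒ order 0.

0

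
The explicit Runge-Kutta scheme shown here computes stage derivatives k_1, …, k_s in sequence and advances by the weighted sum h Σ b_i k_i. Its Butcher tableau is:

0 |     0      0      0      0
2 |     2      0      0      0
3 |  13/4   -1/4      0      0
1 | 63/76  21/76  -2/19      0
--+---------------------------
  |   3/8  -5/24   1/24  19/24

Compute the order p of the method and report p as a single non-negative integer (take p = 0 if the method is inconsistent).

4

b = (3/8, -5/24, 1/24, 19/24)
c = (0, 2, 3, 1)
Ac = (0, 0, -1/2, 9/38)
Σ b_i: 3/8·1 + (-5/24)·1 + 1/24·1 + 19/24·1 = 1 ✓
b·c: (-5/24)·2 + 1/24·3 + 19/24·1 = 1/2 ✓
b·c²: (-5/24)·4 + 1/24·9 + 19/24·1 = 1/3 ✓
b·Ac: 1/24·(-1/2) + 19/24·9/38 = 1/6 ✓
b·c³: (-5/24)·8 + 1/24·27 + 19/24·1 = 1/4 ✓
b·(c∘Ac): 1/24·(-3/2) + 19/24·9/38 = 1/8 ✓
b·Ac²: 1/24·(-1) + 19/24·3/19 = 1/12 ✓
b·A²c: 19/24·1/19 = 1/24 ✓; 4 stages ⇒ order 4.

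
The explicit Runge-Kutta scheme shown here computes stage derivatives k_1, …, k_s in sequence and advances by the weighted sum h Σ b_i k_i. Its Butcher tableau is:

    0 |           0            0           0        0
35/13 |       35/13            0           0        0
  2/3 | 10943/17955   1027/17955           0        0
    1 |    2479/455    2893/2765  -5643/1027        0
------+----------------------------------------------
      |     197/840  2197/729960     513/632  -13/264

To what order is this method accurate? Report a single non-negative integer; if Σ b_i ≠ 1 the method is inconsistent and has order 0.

b = (197/840, 2197/729960, 513/632, -13/264)
c = (0, 35/13, 2/3, 1)
Ac = (0, 0, 79/513, -11/13)
Σ b_i: 197/840·1 + 2197/729960·1 + 513/632·1 + (-13/264)·1 = 1 ✓
b·c: 2197/729960·35/13 + 513/632·2/3 + (-13/264)·1 = 1/2 ✓
b·c²: 2197/729960·1225/169 + 513/632·4/9 + (-13/264)·1 = 1/3 ✓
b·Ac: 513/632·79/513 + (-13/264)·(-11/13) = 1/6 ✓
b·c³: 2197/729960·42875/2197 + 513/632·8/27 + (-13/264)·1 = 1/4 ✓
b·(c∘Ac): 513/632·158/1539 + (-13/264)·(-11/13) = 1/8 ✓
b·Ac²: 513/632·2765/6669 + (-13/264)·869/169 = 1/12 ✓
b·A²c: (-13/264)·(-11/13) = 1/24 ✓; 4 stages ⇒ order 4.

4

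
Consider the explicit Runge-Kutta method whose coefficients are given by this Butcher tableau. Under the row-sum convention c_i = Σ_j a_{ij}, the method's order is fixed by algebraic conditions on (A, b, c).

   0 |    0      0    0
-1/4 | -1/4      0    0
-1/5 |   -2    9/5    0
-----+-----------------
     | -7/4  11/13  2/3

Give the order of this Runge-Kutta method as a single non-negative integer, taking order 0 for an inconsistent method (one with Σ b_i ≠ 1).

b = (-7/4, 11/13, 2/3)
c = (0, -1/4, -1/5)
Ac = (0, 0, -9/20)
Σ b_i: (-7/4)·1 + 11/13·1 + 2/3·1 = -37/156 ≠ 1 ⇒ order 0.

0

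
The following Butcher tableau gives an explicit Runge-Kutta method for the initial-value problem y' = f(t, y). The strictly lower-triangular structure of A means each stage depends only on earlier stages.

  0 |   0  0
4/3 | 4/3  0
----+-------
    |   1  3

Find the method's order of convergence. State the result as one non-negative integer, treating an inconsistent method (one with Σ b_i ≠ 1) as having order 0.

b = (1, 3)
c = (0, 4/3)
Σ b_i: 1·1 + 3·1 = 4 ≠ 1 ⇒ order 0.

0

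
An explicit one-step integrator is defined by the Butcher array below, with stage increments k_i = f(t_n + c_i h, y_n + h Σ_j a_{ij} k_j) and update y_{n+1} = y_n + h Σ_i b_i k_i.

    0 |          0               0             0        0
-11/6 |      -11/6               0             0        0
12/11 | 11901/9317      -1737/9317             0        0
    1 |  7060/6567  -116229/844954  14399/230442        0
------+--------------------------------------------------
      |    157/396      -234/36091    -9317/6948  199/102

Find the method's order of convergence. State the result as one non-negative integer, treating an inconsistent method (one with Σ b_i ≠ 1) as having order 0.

b = (157/396, -234/36091, -9317/6948, 199/102)
c = (0, -11/6, 12/11, 1)
Ac = (0, 0, 579/1694, 255/796)
Σ b_i: 157/396·1 + (-234/36091)·1 + (-9317/6948)·1 + 199/102·1 = 1 ✓
b·c: (-234/36091)·(-11/6) + (-9317/6948)·12/11 + 199/102·1 = 1/2 ✓
b·c²: (-234/36091)·121/36 + (-9317/6948)·144/121 + 199/102·1 = 1/3 ✓
b·Ac: (-9317/6948)·579/1694 + 199/102·255/796 = 1/6 ✓
b·c³: (-234/36091)·(-1331/216) + (-9317/6948)·1728/1331 + 199/102·1 = 1/4 ✓
b·(c∘Ac): (-9317/6948)·3474/9317 + 199/102·255/796 = 1/8 ✓
b·Ac²: (-9317/6948)·(-193/308) + 199/102·(-1853/4776) = 1/12 ✓
b·A²c: 199/102·17/796 = 1/24 ✓; 4 stages ⇒ order 4.

4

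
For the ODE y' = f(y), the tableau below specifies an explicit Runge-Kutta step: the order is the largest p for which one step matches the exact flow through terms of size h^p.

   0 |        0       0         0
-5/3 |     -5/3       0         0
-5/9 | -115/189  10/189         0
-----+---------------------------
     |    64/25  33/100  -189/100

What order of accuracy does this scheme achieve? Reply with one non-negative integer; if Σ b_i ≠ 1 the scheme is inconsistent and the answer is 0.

3

b = (64/25, 33/100, -189/100)
c = (0, -5/3, -5/9)
Ac = (0, 0, -50/567)
Σ b_i: 64/25·1 + 33/100·1 + (-189/100)·1 = 1 ✓
b·c: 33/100·(-5/3) + (-189/100)·(-5/9) = 1/2 ✓
b·c²: 33/100·25/9 + (-189/100)·25/81 = 1/3 ✓
b·Ac: (-189/100)·(-50/567) = 1/6 ✓; 3 stages ⇒ order 3.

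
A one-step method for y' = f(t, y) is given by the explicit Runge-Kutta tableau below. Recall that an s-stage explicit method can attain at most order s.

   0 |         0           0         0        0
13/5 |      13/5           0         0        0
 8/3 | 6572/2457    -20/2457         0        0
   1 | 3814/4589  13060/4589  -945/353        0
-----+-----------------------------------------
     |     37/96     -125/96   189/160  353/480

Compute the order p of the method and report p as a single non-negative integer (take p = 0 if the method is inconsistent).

b = (37/96, -125/96, 189/160, 353/480)
c = (0, 13/5, 8/3, 1)
Ac = (0, 0, -4/189, 92/353)
Σ b_i: 37/96·1 + (-125/96)·1 + 189/160·1 + 353/480·1 = 1 ✓
b·c: (-125/96)·13/5 + 189/160·8/3 + 353/480·1 = 1/2 ✓
b·c²: (-125/96)·169/25 + 189/160·64/9 + 353/480·1 = 1/3 ✓
b·Ac: 189/160·(-4/189) + 353/480·92/353 = 1/6 ✓
b·c³: (-125/96)·2197/125 + 189/160·512/27 + 353/480·1 = 1/4 ✓
b·(c∘Ac): 189/160·(-32/567) + 353/480·92/353 = 1/8 ✓
b·Ac²: 189/160·(-52/945) + 353/480·356/1765 = 1/12 ✓
b·A²c: 353/480·20/353 = 1/24 ✓; 4 stages ⇒ order 4.

4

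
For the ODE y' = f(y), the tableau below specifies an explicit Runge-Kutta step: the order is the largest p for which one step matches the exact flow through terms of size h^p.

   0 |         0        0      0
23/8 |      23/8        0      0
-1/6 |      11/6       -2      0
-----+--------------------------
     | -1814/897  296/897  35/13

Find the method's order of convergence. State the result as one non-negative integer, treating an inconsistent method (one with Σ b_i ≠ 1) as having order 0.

2

b = (-1814/897, 296/897, 35/13)
c = (0, 23/8, -1/6)
Ac = (0, 0, -23/4)
Σ b_i: (-1814/897)·1 + 296/897·1 + 35/13·1 = 1 ✓
b·c: 296/897·23/8 + 35/13·(-1/6) = 1/2 ✓
b·c²: 296/897·529/64 + 35/13·1/36 = 2623/936 ≠ 1/3 ⇒ order 2.
b·Ac: 35/13·(-23/4) = -805/52 ≠ 1/6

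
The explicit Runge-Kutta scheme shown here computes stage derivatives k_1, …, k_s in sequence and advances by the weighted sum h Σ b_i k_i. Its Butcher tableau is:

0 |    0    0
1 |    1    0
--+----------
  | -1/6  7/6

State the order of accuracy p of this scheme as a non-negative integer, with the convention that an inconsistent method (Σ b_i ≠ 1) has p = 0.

b = (-1/6, 7/6)
c = (0, 1)
Σ b_i: (-1/6)·1 + 7/6·1 = 1 ✓
b·c: 7/6·1 = 7/6 ≠ 1/2 ⇒ order 1.

1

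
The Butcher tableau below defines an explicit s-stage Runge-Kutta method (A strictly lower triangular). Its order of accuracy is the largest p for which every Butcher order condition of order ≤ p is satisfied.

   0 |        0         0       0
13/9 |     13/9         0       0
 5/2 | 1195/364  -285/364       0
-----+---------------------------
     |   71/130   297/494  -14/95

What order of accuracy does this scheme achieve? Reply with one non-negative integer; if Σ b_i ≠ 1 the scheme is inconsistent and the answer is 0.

3

b = (71/130, 297/494, -14/95)
c = (0, 13/9, 5/2)
Ac = (0, 0, -95/84)
Σ b_i: 71/130·1 + 297/494·1 + (-14/95)·1 = 1 ✓
b·c: 297/494·13/9 + (-14/95)·5/2 = 1/2 ✓
b·c²: 297/494·169/81 + (-14/95)·25/4 = 1/3 ✓
b·Ac: (-14/95)·(-95/84) = 1/6 ✓; 3 stages ⇒ order 3.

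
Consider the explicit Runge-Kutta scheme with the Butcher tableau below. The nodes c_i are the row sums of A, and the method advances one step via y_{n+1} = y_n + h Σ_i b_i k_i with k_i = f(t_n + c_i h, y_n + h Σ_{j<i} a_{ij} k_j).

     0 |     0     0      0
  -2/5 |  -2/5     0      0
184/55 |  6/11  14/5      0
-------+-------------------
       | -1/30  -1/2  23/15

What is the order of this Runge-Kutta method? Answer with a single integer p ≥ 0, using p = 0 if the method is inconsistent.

b = (-1/30, -1/2, 23/15)
c = (0, -2/5, 184/55)
Ac = (0, 0, -28/25)
Σ b_i: (-1/30)·1 + (-1/2)·1 + 23/15·1 = 1 ✓
b·c: (-1/2)·(-2/5) + 23/15·184/55 = 4397/825 ≠ 1/2 ⇒ order 1.

1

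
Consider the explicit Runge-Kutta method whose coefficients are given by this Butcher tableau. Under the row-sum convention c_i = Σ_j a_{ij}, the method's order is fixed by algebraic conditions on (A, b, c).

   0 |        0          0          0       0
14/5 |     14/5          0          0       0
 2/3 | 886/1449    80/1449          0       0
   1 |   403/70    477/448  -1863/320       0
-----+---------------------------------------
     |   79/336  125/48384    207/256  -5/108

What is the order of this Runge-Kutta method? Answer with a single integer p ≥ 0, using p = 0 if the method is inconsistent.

4

b = (79/336, 125/48384, 207/256, -5/108)
c = (0, 14/5, 2/3, 1)
Ac = (0, 0, 32/207, -9/10)
Σ b_i: 79/336·1 + 125/48384·1 + 207/256·1 + (-5/108)·1 = 1 ✓
b·c: 125/48384·14/5 + 207/256·2/3 + (-5/108)·1 = 1/2 ✓
b·c²: 125/48384·196/25 + 207/256·4/9 + (-5/108)·1 = 1/3 ✓
b·Ac: 207/256·32/207 + (-5/108)·(-9/10) = 1/6 ✓
b·c³: 125/48384·2744/125 + 207/256·8/27 + (-5/108)·1 = 1/4 ✓
b·(c∘Ac): 207/256·64/621 + (-5/108)·(-9/10) = 1/8 ✓
b·Ac²: 207/256·448/1035 + (-5/108)·144/25 = 1/12 ✓
b·A²c: (-5/108)·(-9/10) = 1/24 ✓; 4 stages ⇒ order 4.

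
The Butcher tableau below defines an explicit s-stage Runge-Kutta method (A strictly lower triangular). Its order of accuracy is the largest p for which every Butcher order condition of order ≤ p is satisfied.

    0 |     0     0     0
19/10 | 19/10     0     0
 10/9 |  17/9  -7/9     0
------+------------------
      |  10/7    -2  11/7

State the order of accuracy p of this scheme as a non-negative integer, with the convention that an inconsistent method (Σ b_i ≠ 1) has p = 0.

b = (10/7, -2, 11/7)
c = (0, 19/10, 10/9)
Ac = (0, 0, -133/90)
Σ b_i: 10/7·1 + (-2)·1 + 11/7·1 = 1 ✓
b·c: (-2)·19/10 + 11/7·10/9 = -647/315 ≠ 1/2 ⇒ order 1.

1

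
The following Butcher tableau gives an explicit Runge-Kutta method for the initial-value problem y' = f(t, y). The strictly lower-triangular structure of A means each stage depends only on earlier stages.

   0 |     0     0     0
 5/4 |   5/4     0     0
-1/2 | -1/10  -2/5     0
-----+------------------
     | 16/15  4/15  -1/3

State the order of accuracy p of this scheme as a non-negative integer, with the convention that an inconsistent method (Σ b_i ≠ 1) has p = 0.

3

b = (16/15, 4/15, -1/3)
c = (0, 5/4, -1/2)
Ac = (0, 0, -1/2)
Σ b_i: 16/15·1 + 4/15·1 + (-1/3)·1 = 1 ✓
b·c: 4/15·5/4 + (-1/3)·(-1/2) = 1/2 ✓
b·c²: 4/15·25/16 + (-1/3)·1/4 = 1/3 ✓
b·Ac: (-1/3)·(-1/2) = 1/6 ✓; 3 stages ⇒ order 3.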